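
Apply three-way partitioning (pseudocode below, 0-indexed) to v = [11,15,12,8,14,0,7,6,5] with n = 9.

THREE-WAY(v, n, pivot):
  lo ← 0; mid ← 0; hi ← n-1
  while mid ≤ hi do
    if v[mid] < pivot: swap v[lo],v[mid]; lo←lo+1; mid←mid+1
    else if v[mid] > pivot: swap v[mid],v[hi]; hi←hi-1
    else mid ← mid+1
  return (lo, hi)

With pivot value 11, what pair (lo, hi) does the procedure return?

pivot = 11; lo=0, mid=0, hi=8
v[mid]=11=11: mid=1
v[mid]=15>11: swap v[1],v[8]; hi=7 → [11,5,12,8,14,0,7,6,15]
v[mid]=5<11: swap v[0],v[1]; lo=1,mid=2 → [5,11,12,8,14,0,7,6,15]
v[mid]=12>11: swap v[2],v[7]; hi=6 → [5,11,6,8,14,0,7,12,15]
v[mid]=6<11: swap v[1],v[2]; lo=2,mid=3 → [5,6,11,8,14,0,7,12,15]
v[mid]=8<11: swap v[2],v[3]; lo=3,mid=4 → [5,6,8,11,14,0,7,12,15]
v[mid]=14>11: swap v[4],v[6]; hi=5 → [5,6,8,11,7,0,14,12,15]
v[mid]=7<11: swap v[3],v[4]; lo=4,mid=5 → [5,6,8,7,11,0,14,12,15]
v[mid]=0<11: swap v[4],v[5]; lo=5,mid=6 → [5,6,8,7,0,11,14,12,15]
end: lo=5, hi=5; v = [5,6,8,7,0,11,14,12,15]

(5, 5)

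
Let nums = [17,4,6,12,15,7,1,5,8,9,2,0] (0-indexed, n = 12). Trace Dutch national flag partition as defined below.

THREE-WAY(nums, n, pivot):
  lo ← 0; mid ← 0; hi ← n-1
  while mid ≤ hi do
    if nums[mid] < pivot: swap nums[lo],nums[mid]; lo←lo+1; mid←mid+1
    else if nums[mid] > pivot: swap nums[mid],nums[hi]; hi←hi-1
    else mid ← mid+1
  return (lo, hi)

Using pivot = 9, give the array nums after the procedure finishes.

[0,4,6,2,7,1,5,8,9,15,12,17]

pivot = 9; lo=0, mid=0, hi=11
nums[mid]=17>9: swap nums[0],nums[11]; hi=10 → [0,4,6,12,15,7,1,5,8,9,2,17]
nums[mid]=0<9: swap nums[0],nums[0]; lo=1,mid=1 → [0,4,6,12,15,7,1,5,8,9,2,17]
nums[mid]=4<9: swap nums[1],nums[1]; lo=2,mid=2 → [0,4,6,12,15,7,1,5,8,9,2,17]
nums[mid]=6<9: swap nums[2],nums[2]; lo=3,mid=3 → [0,4,6,12,15,7,1,5,8,9,2,17]
nums[mid]=12>9: swap nums[3],nums[10]; hi=9 → [0,4,6,2,15,7,1,5,8,9,12,17]
nums[mid]=2<9: swap nums[3],nums[3]; lo=4,mid=4 → [0,4,6,2,15,7,1,5,8,9,12,17]
nums[mid]=15>9: swap nums[4],nums[9]; hi=8 → [0,4,6,2,9,7,1,5,8,15,12,17]
nums[mid]=9=9: mid=5
nums[mid]=7<9: swap nums[4],nums[5]; lo=5,mid=6 → [0,4,6,2,7,9,1,5,8,15,12,17]
nums[mid]=1<9: swap nums[5],nums[6]; lo=6,mid=7 → [0,4,6,2,7,1,9,5,8,15,12,17]
nums[mid]=5<9: swap nums[6],nums[7]; lo=7,mid=8 → [0,4,6,2,7,1,5,9,8,15,12,17]
nums[mid]=8<9: swap nums[7],nums[8]; lo=8,mid=9 → [0,4,6,2,7,1,5,8,9,15,12,17]
end: lo=8, hi=8; nums = [0,4,6,2,7,1,5,8,9,15,12,17]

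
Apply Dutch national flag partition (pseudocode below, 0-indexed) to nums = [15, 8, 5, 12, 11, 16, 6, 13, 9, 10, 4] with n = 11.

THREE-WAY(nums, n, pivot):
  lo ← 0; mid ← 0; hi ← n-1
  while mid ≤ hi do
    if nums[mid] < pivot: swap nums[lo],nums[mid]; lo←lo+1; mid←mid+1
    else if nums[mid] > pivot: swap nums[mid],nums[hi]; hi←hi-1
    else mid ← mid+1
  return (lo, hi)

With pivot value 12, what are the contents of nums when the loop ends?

[4, 8, 5, 11, 10, 6, 9, 12, 13, 16, 15]

pivot = 12; lo=0, mid=0, hi=10
nums[mid]=15>12: swap nums[0],nums[10]; hi=9 → [4, 8, 5, 12, 11, 16, 6, 13, 9, 10, 15]
nums[mid]=4<12: swap nums[0],nums[0]; lo=1,mid=1 → [4, 8, 5, 12, 11, 16, 6, 13, 9, 10, 15]
nums[mid]=8<12: swap nums[1],nums[1]; lo=2,mid=2 → [4, 8, 5, 12, 11, 16, 6, 13, 9, 10, 15]
nums[mid]=5<12: swap nums[2],nums[2]; lo=3,mid=3 → [4, 8, 5, 12, 11, 16, 6, 13, 9, 10, 15]
nums[mid]=12=12: mid=4
nums[mid]=11<12: swap nums[3],nums[4]; lo=4,mid=5 → [4, 8, 5, 11, 12, 16, 6, 13, 9, 10, 15]
nums[mid]=16>12: swap nums[5],nums[9]; hi=8 → [4, 8, 5, 11, 12, 10, 6, 13, 9, 16, 15]
nums[mid]=10<12: swap nums[4],nums[5]; lo=5,mid=6 → [4, 8, 5, 11, 10, 12, 6, 13, 9, 16, 15]
nums[mid]=6<12: swap nums[5],nums[6]; lo=6,mid=7 → [4, 8, 5, 11, 10, 6, 12, 13, 9, 16, 15]
nums[mid]=13>12: swap nums[7],nums[8]; hi=7 → [4, 8, 5, 11, 10, 6, 12, 9, 13, 16, 15]
nums[mid]=9<12: swap nums[6],nums[7]; lo=7,mid=8 → [4, 8, 5, 11, 10, 6, 9, 12, 13, 16, 15]
end: lo=7, hi=7; nums = [4, 8, 5, 11, 10, 6, 9, 12, 13, 16, 15]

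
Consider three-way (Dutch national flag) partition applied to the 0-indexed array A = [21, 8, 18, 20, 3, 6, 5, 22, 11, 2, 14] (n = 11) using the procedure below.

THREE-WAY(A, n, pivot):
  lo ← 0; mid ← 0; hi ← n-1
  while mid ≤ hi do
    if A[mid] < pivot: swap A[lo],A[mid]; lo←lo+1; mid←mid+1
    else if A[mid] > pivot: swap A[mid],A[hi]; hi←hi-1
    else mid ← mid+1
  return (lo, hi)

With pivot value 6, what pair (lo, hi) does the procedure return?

(3, 3)

lo=0 mid=0 hi=10
21>6: swap(0,10), hi=9 ⇒ [14, 8, 18, 20, 3, 6, 5, 22, 11, 2, 21]
14>6: swap(0,9), hi=8 ⇒ [2, 8, 18, 20, 3, 6, 5, 22, 11, 14, 21]
2<6: swap(0,0), lo=1 mid=1 ⇒ [2, 8, 18, 20, 3, 6, 5, 22, 11, 14, 21]
8>6: swap(1,8), hi=7 ⇒ [2, 11, 18, 20, 3, 6, 5, 22, 8, 14, 21]
11>6: swap(1,7), hi=6 ⇒ [2, 22, 18, 20, 3, 6, 5, 11, 8, 14, 21]
22>6: swap(1,6), hi=5 ⇒ [2, 5, 18, 20, 3, 6, 22, 11, 8, 14, 21]
5<6: swap(1,1), lo=2 mid=2 ⇒ [2, 5, 18, 20, 3, 6, 22, 11, 8, 14, 21]
18>6: swap(2,5), hi=4 ⇒ [2, 5, 6, 20, 3, 18, 22, 11, 8, 14, 21]
6=6: mid=3
20>6: swap(3,4), hi=3 ⇒ [2, 5, 6, 3, 20, 18, 22, 11, 8, 14, 21]
3<6: swap(2,3), lo=3 mid=4 ⇒ [2, 5, 3, 6, 20, 18, 22, 11, 8, 14, 21]
done. lo=3 hi=3; A=[2, 5, 3, 6, 20, 18, 22, 11, 8, 14, 21]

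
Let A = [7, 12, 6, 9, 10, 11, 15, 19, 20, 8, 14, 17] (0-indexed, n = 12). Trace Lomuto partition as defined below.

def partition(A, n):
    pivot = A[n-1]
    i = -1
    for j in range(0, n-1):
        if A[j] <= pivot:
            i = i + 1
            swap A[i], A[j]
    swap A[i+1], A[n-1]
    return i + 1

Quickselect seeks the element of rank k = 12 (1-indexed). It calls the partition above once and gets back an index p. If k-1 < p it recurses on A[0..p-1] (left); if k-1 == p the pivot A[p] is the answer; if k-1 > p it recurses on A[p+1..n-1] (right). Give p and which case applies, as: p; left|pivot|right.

9; right

pivot=17, i=-1
j=0: 7≤17, i=0, swap(0,0) ⇒ [7, 12, 6, 9, 10, 11, 15, 19, 20, 8, 14, 17]
j=1: 12≤17, i=1, swap(1,1) ⇒ [7, 12, 6, 9, 10, 11, 15, 19, 20, 8, 14, 17]
j=2: 6≤17, i=2, swap(2,2) ⇒ [7, 12, 6, 9, 10, 11, 15, 19, 20, 8, 14, 17]
j=3: 9≤17, i=3, swap(3,3) ⇒ [7, 12, 6, 9, 10, 11, 15, 19, 20, 8, 14, 17]
j=4: 10≤17, i=4, swap(4,4) ⇒ [7, 12, 6, 9, 10, 11, 15, 19, 20, 8, 14, 17]
j=5: 11≤17, i=5, swap(5,5) ⇒ [7, 12, 6, 9, 10, 11, 15, 19, 20, 8, 14, 17]
j=6: 15≤17, i=6, swap(6,6) ⇒ [7, 12, 6, 9, 10, 11, 15, 19, 20, 8, 14, 17]
j=7: 19>17, skip
j=8: 20>17, skip
j=9: 8≤17, i=7, swap(7,9) ⇒ [7, 12, 6, 9, 10, 11, 15, 8, 20, 19, 14, 17]
j=10: 14≤17, i=8, swap(8,10) ⇒ [7, 12, 6, 9, 10, 11, 15, 8, 14, 19, 20, 17]
swap(9,11) ⇒ [7, 12, 6, 9, 10, 11, 15, 8, 14, 17, 20, 19]; return 9
p = 9; k-1 = 11 > 9 ⇒ right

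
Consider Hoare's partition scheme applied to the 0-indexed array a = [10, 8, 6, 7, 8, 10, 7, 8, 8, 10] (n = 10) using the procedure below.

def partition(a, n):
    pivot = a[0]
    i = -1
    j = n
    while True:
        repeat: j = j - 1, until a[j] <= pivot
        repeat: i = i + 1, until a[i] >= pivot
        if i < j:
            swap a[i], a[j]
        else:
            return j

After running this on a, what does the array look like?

[10, 8, 6, 7, 8, 8, 7, 8, 10, 10]

pivot = a[0] = 10; i = -1, j = 10
j→9 (a[9]=10≤10), i→0 (a[0]=10≥10); i<j, swap → [10, 8, 6, 7, 8, 10, 7, 8, 8, 10]
j→8 (a[8]=8≤10), i→5 (a[5]=10≥10); i<j, swap → [10, 8, 6, 7, 8, 8, 7, 8, 10, 10]
j→7, i→8; i≥j, return j=7. a = [10, 8, 6, 7, 8, 8, 7, 8, 10, 10]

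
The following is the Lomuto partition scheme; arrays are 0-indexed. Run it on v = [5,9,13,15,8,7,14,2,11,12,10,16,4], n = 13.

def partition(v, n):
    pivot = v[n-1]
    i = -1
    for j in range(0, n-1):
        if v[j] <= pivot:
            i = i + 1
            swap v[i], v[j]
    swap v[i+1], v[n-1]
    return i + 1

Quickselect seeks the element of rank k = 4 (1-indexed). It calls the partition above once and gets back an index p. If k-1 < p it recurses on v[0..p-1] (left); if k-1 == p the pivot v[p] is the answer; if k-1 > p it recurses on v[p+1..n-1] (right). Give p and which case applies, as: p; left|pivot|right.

pivot = v[12] = 4; i = -1
j=0: v[0]=5 > 4 → no swap
j=1: v[1]=9 > 4 → no swap
j=2: v[2]=13 > 4 → no swap
j=3: v[3]=15 > 4 → no swap
j=4: v[4]=8 > 4 → no swap
j=5: v[5]=7 > 4 → no swap
j=6: v[6]=14 > 4 → no swap
j=7: v[7]=2 ≤ 4 → i=0, swap v[0],v[7] → [2,9,13,15,8,7,14,5,11,12,10,16,4]
j=8: v[8]=11 > 4 → no swap
j=9: v[9]=12 > 4 → no swap
j=10: v[10]=10 > 4 → no swap
j=11: v[11]=16 > 4 → no swap
final swap v[1],v[12] → [2,4,13,15,8,7,14,5,11,12,10,16,9]; return 1
p = 1; k-1 = 3 > 1 ⇒ right

1; right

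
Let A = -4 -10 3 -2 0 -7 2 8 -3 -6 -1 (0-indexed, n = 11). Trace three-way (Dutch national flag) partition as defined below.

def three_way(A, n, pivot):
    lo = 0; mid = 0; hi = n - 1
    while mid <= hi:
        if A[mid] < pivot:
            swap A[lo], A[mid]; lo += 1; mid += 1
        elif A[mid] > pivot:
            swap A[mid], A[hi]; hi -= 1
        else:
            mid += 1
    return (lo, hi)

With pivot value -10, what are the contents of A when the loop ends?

-10 3 -2 0 -7 2 8 -3 -6 -1 -4

pivot = -10; lo=0, mid=0, hi=10
A[mid]=-4>-10: swap A[0],A[10]; hi=9 → -1 -10 3 -2 0 -7 2 8 -3 -6 -4
A[mid]=-1>-10: swap A[0],A[9]; hi=8 → -6 -10 3 -2 0 -7 2 8 -3 -1 -4
A[mid]=-6>-10: swap A[0],A[8]; hi=7 → -3 -10 3 -2 0 -7 2 8 -6 -1 -4
A[mid]=-3>-10: swap A[0],A[7]; hi=6 → 8 -10 3 -2 0 -7 2 -3 -6 -1 -4
A[mid]=8>-10: swap A[0],A[6]; hi=5 → 2 -10 3 -2 0 -7 8 -3 -6 -1 -4
A[mid]=2>-10: swap A[0],A[5]; hi=4 → -7 -10 3 -2 0 2 8 -3 -6 -1 -4
A[mid]=-7>-10: swap A[0],A[4]; hi=3 → 0 -10 3 -2 -7 2 8 -3 -6 -1 -4
A[mid]=0>-10: swap A[0],A[3]; hi=2 → -2 -10 3 0 -7 2 8 -3 -6 -1 -4
A[mid]=-2>-10: swap A[0],A[2]; hi=1 → 3 -10 -2 0 -7 2 8 -3 -6 -1 -4
A[mid]=3>-10: swap A[0],A[1]; hi=0 → -10 3 -2 0 -7 2 8 -3 -6 -1 -4
A[mid]=-10=-10: mid=1
end: lo=0, hi=0; A = -10 3 -2 0 -7 2 8 -3 -6 -1 -4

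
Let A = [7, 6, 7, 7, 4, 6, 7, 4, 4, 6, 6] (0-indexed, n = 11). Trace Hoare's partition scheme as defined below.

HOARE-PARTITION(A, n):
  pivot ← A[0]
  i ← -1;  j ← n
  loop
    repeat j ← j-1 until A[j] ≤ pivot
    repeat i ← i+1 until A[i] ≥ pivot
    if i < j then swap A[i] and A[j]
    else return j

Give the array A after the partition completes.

pivot=7
j stops at 10 (6), i stops at 0 (7); swap ⇒ [6, 6, 7, 7, 4, 6, 7, 4, 4, 6, 7]
j stops at 9 (6), i stops at 2 (7); swap ⇒ [6, 6, 6, 7, 4, 6, 7, 4, 4, 7, 7]
j stops at 8 (4), i stops at 3 (7); swap ⇒ [6, 6, 6, 4, 4, 6, 7, 4, 7, 7, 7]
j stops at 7 (4), i stops at 6 (7); swap ⇒ [6, 6, 6, 4, 4, 6, 4, 7, 7, 7, 7]
j stops at 6, i stops at 7; i≥j ⇒ return 6. A=[6, 6, 6, 4, 4, 6, 4, 7, 7, 7, 7]

[6, 6, 6, 4, 4, 6, 4, 7, 7, 7, 7]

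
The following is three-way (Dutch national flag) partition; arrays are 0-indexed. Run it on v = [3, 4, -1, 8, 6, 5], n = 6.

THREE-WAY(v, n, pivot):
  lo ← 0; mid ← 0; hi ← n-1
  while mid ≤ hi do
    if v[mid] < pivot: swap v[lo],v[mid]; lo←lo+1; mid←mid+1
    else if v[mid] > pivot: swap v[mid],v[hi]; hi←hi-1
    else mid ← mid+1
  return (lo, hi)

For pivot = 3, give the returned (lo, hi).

(1, 1)

pivot = 3; lo=0, mid=0, hi=5
v[mid]=3=3: mid=1
v[mid]=4>3: swap v[1],v[5]; hi=4 → [3, 5, -1, 8, 6, 4]
v[mid]=5>3: swap v[1],v[4]; hi=3 → [3, 6, -1, 8, 5, 4]
v[mid]=6>3: swap v[1],v[3]; hi=2 → [3, 8, -1, 6, 5, 4]
v[mid]=8>3: swap v[1],v[2]; hi=1 → [3, -1, 8, 6, 5, 4]
v[mid]=-1<3: swap v[0],v[1]; lo=1,mid=2 → [-1, 3, 8, 6, 5, 4]
end: lo=1, hi=1; v = [-1, 3, 8, 6, 5, 4]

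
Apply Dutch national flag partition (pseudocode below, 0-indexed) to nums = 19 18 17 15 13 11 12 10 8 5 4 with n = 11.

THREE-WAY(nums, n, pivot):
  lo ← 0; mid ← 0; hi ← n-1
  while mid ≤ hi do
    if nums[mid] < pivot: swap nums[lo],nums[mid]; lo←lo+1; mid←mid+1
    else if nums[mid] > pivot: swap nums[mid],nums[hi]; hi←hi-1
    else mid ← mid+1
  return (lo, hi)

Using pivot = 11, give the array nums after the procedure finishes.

4 5 8 10 11 12 13 15 17 18 19

pivot = 11; lo=0, mid=0, hi=10
nums[mid]=19>11: swap nums[0],nums[10]; hi=9 → 4 18 17 15 13 11 12 10 8 5 19
nums[mid]=4<11: swap nums[0],nums[0]; lo=1,mid=1 → 4 18 17 15 13 11 12 10 8 5 19
nums[mid]=18>11: swap nums[1],nums[9]; hi=8 → 4 5 17 15 13 11 12 10 8 18 19
nums[mid]=5<11: swap nums[1],nums[1]; lo=2,mid=2 → 4 5 17 15 13 11 12 10 8 18 19
nums[mid]=17>11: swap nums[2],nums[8]; hi=7 → 4 5 8 15 13 11 12 10 17 18 19
nums[mid]=8<11: swap nums[2],nums[2]; lo=3,mid=3 → 4 5 8 15 13 11 12 10 17 18 19
nums[mid]=15>11: swap nums[3],nums[7]; hi=6 → 4 5 8 10 13 11 12 15 17 18 19
nums[mid]=10<11: swap nums[3],nums[3]; lo=4,mid=4 → 4 5 8 10 13 11 12 15 17 18 19
nums[mid]=13>11: swap nums[4],nums[6]; hi=5 → 4 5 8 10 12 11 13 15 17 18 19
nums[mid]=12>11: swap nums[4],nums[5]; hi=4 → 4 5 8 10 11 12 13 15 17 18 19
nums[mid]=11=11: mid=5
end: lo=4, hi=4; nums = 4 5 8 10 11 12 13 15 17 18 19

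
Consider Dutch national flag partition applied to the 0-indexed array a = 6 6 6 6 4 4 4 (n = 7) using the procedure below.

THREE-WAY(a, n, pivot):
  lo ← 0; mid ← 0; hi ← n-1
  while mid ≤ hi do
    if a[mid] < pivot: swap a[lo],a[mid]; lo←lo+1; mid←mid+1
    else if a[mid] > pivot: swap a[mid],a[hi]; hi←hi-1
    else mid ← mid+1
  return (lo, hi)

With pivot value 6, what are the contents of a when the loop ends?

lo=0 mid=0 hi=6
6=6: mid=1
6=6: mid=2
6=6: mid=3
6=6: mid=4
4<6: swap(0,4), lo=1 mid=5 ⇒ 4 6 6 6 6 4 4
4<6: swap(1,5), lo=2 mid=6 ⇒ 4 4 6 6 6 6 4
4<6: swap(2,6), lo=3 mid=7 ⇒ 4 4 4 6 6 6 6
done. lo=3 hi=6; a=4 4 4 6 6 6 6

4 4 4 6 6 6 6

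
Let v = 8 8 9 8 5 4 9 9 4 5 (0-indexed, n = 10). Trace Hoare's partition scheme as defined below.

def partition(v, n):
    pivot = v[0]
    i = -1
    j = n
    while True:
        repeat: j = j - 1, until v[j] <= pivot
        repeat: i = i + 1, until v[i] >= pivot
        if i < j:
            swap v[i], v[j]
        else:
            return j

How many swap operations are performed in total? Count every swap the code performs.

4

pivot = v[0] = 8; i = -1, j = 10
j→9 (v[9]=5≤8), i→0 (v[0]=8≥8); i<j, swap → 5 8 9 8 5 4 9 9 4 8
j→8 (v[8]=4≤8), i→1 (v[1]=8≥8); i<j, swap → 5 4 9 8 5 4 9 9 8 8
j→5 (v[5]=4≤8), i→2 (v[2]=9≥8); i<j, swap → 5 4 4 8 5 9 9 9 8 8
j→4 (v[4]=5≤8), i→3 (v[3]=8≥8); i<j, swap → 5 4 4 5 8 9 9 9 8 8
j→3, i→4; i≥j, return j=3. v = 5 4 4 5 8 9 9 9 8 8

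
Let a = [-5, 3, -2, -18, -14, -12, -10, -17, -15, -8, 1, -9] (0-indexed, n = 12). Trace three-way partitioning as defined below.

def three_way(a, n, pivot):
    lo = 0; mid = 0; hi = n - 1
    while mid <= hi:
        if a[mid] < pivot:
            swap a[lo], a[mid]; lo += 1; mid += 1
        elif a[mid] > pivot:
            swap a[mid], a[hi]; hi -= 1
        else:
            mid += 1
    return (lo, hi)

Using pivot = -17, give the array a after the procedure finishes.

lo=0 mid=0 hi=11
-5>-17: swap(0,11), hi=10 ⇒ [-9, 3, -2, -18, -14, -12, -10, -17, -15, -8, 1, -5]
-9>-17: swap(0,10), hi=9 ⇒ [1, 3, -2, -18, -14, -12, -10, -17, -15, -8, -9, -5]
1>-17: swap(0,9), hi=8 ⇒ [-8, 3, -2, -18, -14, -12, -10, -17, -15, 1, -9, -5]
-8>-17: swap(0,8), hi=7 ⇒ [-15, 3, -2, -18, -14, -12, -10, -17, -8, 1, -9, -5]
-15>-17: swap(0,7), hi=6 ⇒ [-17, 3, -2, -18, -14, -12, -10, -15, -8, 1, -9, -5]
-17=-17: mid=1
3>-17: swap(1,6), hi=5 ⇒ [-17, -10, -2, -18, -14, -12, 3, -15, -8, 1, -9, -5]
-10>-17: swap(1,5), hi=4 ⇒ [-17, -12, -2, -18, -14, -10, 3, -15, -8, 1, -9, -5]
-12>-17: swap(1,4), hi=3 ⇒ [-17, -14, -2, -18, -12, -10, 3, -15, -8, 1, -9, -5]
-14>-17: swap(1,3), hi=2 ⇒ [-17, -18, -2, -14, -12, -10, 3, -15, -8, 1, -9, -5]
-18<-17: swap(0,1), lo=1 mid=2 ⇒ [-18, -17, -2, -14, -12, -10, 3, -15, -8, 1, -9, -5]
-2>-17: swap(2,2), hi=1 ⇒ [-18, -17, -2, -14, -12, -10, 3, -15, -8, 1, -9, -5]
done. lo=1 hi=1; a=[-18, -17, -2, -14, -12, -10, 3, -15, -8, 1, -9, -5]

[-18, -17, -2, -14, -12, -10, 3, -15, -8, 1, -9, -5]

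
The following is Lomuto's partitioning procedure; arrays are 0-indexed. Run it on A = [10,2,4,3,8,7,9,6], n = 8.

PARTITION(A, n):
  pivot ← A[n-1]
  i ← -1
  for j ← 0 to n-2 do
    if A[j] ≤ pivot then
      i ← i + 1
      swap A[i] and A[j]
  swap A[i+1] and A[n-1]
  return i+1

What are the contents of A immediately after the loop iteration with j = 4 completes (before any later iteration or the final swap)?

[2,4,3,10,8,7,9,6]

pivot = A[7] = 6; i = -1
j=0: A[0]=10 > 6 → no swap
j=1: A[1]=2 ≤ 6 → i=0, swap A[0],A[1] → [2,10,4,3,8,7,9,6]
j=2: A[2]=4 ≤ 6 → i=1, swap A[1],A[2] → [2,4,10,3,8,7,9,6]
j=3: A[3]=3 ≤ 6 → i=2, swap A[2],A[3] → [2,4,3,10,8,7,9,6]
j=4: A[4]=8 > 6 → no swap
(after j=4) A = [2,4,3,10,8,7,9,6]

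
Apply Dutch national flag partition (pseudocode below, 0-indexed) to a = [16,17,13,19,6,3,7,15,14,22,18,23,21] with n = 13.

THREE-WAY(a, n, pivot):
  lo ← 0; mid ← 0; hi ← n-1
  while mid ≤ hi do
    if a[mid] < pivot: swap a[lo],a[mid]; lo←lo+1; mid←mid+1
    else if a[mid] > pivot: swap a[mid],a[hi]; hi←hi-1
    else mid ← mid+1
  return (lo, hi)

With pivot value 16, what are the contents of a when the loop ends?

[14,13,15,6,3,7,16,19,22,18,23,21,17]

pivot = 16; lo=0, mid=0, hi=12
a[mid]=16=16: mid=1
a[mid]=17>16: swap a[1],a[12]; hi=11 → [16,21,13,19,6,3,7,15,14,22,18,23,17]
a[mid]=21>16: swap a[1],a[11]; hi=10 → [16,23,13,19,6,3,7,15,14,22,18,21,17]
a[mid]=23>16: swap a[1],a[10]; hi=9 → [16,18,13,19,6,3,7,15,14,22,23,21,17]
a[mid]=18>16: swap a[1],a[9]; hi=8 → [16,22,13,19,6,3,7,15,14,18,23,21,17]
a[mid]=22>16: swap a[1],a[8]; hi=7 → [16,14,13,19,6,3,7,15,22,18,23,21,17]
a[mid]=14<16: swap a[0],a[1]; lo=1,mid=2 → [14,16,13,19,6,3,7,15,22,18,23,21,17]
a[mid]=13<16: swap a[1],a[2]; lo=2,mid=3 → [14,13,16,19,6,3,7,15,22,18,23,21,17]
a[mid]=19>16: swap a[3],a[7]; hi=6 → [14,13,16,15,6,3,7,19,22,18,23,21,17]
a[mid]=15<16: swap a[2],a[3]; lo=3,mid=4 → [14,13,15,16,6,3,7,19,22,18,23,21,17]
a[mid]=6<16: swap a[3],a[4]; lo=4,mid=5 → [14,13,15,6,16,3,7,19,22,18,23,21,17]
a[mid]=3<16: swap a[4],a[5]; lo=5,mid=6 → [14,13,15,6,3,16,7,19,22,18,23,21,17]
a[mid]=7<16: swap a[5],a[6]; lo=6,mid=7 → [14,13,15,6,3,7,16,19,22,18,23,21,17]
end: lo=6, hi=6; a = [14,13,15,6,3,7,16,19,22,18,23,21,17]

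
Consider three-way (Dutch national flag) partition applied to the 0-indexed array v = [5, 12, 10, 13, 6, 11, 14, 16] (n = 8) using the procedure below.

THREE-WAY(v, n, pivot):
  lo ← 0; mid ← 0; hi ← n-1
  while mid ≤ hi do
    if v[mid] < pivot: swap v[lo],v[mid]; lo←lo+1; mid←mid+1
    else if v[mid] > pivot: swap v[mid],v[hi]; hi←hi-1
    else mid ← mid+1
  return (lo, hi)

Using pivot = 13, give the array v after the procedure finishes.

pivot = 13; lo=0, mid=0, hi=7
v[mid]=5<13: swap v[0],v[0]; lo=1,mid=1 → [5, 12, 10, 13, 6, 11, 14, 16]
v[mid]=12<13: swap v[1],v[1]; lo=2,mid=2 → [5, 12, 10, 13, 6, 11, 14, 16]
v[mid]=10<13: swap v[2],v[2]; lo=3,mid=3 → [5, 12, 10, 13, 6, 11, 14, 16]
v[mid]=13=13: mid=4
v[mid]=6<13: swap v[3],v[4]; lo=4,mid=5 → [5, 12, 10, 6, 13, 11, 14, 16]
v[mid]=11<13: swap v[4],v[5]; lo=5,mid=6 → [5, 12, 10, 6, 11, 13, 14, 16]
v[mid]=14>13: swap v[6],v[7]; hi=6 → [5, 12, 10, 6, 11, 13, 16, 14]
v[mid]=16>13: swap v[6],v[6]; hi=5 → [5, 12, 10, 6, 11, 13, 16, 14]
end: lo=5, hi=5; v = [5, 12, 10, 6, 11, 13, 16, 14]

[5, 12, 10, 6, 11, 13, 16, 14]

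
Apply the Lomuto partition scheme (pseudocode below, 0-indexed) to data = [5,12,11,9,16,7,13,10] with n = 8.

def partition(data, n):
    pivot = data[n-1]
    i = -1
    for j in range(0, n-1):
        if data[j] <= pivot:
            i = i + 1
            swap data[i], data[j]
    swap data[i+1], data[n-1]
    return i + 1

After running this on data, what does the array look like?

[5,9,7,10,16,11,13,12]

pivot=10, i=-1
j=0: 5≤10, i=0, swap(0,0) ⇒ [5,12,11,9,16,7,13,10]
j=1: 12>10, skip
j=2: 11>10, skip
j=3: 9≤10, i=1, swap(1,3) ⇒ [5,9,11,12,16,7,13,10]
j=4: 16>10, skip
j=5: 7≤10, i=2, swap(2,5) ⇒ [5,9,7,12,16,11,13,10]
j=6: 13>10, skip
swap(3,7) ⇒ [5,9,7,10,16,11,13,12]; return 3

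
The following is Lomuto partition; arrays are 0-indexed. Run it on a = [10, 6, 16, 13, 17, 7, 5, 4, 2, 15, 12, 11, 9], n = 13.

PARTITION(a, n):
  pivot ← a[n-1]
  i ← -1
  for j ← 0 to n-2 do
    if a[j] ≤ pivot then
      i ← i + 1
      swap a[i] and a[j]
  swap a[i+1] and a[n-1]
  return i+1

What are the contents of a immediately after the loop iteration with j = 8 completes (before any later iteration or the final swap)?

[6, 7, 5, 4, 2, 10, 16, 13, 17, 15, 12, 11, 9]

pivot=9, i=-1
j=0: 10>9, skip
j=1: 6≤9, i=0, swap(0,1) ⇒ [6, 10, 16, 13, 17, 7, 5, 4, 2, 15, 12, 11, 9]
j=2: 16>9, skip
j=3: 13>9, skip
j=4: 17>9, skip
j=5: 7≤9, i=1, swap(1,5) ⇒ [6, 7, 16, 13, 17, 10, 5, 4, 2, 15, 12, 11, 9]
j=6: 5≤9, i=2, swap(2,6) ⇒ [6, 7, 5, 13, 17, 10, 16, 4, 2, 15, 12, 11, 9]
j=7: 4≤9, i=3, swap(3,7) ⇒ [6, 7, 5, 4, 17, 10, 16, 13, 2, 15, 12, 11, 9]
j=8: 2≤9, i=4, swap(4,8) ⇒ [6, 7, 5, 4, 2, 10, 16, 13, 17, 15, 12, 11, 9]
(after j=8) a = [6, 7, 5, 4, 2, 10, 16, 13, 17, 15, 12, 11, 9]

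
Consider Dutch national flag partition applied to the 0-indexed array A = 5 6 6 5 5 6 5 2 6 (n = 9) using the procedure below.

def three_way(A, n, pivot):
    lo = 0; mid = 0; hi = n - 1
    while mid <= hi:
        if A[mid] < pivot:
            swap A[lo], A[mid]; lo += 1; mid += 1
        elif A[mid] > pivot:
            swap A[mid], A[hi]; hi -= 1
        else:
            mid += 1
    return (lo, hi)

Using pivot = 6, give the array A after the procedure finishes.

lo=0 mid=0 hi=8
5<6: swap(0,0), lo=1 mid=1 ⇒ 5 6 6 5 5 6 5 2 6
6=6: mid=2
6=6: mid=3
5<6: swap(1,3), lo=2 mid=4 ⇒ 5 5 6 6 5 6 5 2 6
5<6: swap(2,4), lo=3 mid=5 ⇒ 5 5 5 6 6 6 5 2 6
6=6: mid=6
5<6: swap(3,6), lo=4 mid=7 ⇒ 5 5 5 5 6 6 6 2 6
2<6: swap(4,7), lo=5 mid=8 ⇒ 5 5 5 5 2 6 6 6 6
6=6: mid=9
done. lo=5 hi=8; A=5 5 5 5 2 6 6 6 6

5 5 5 5 2 6 6 6 6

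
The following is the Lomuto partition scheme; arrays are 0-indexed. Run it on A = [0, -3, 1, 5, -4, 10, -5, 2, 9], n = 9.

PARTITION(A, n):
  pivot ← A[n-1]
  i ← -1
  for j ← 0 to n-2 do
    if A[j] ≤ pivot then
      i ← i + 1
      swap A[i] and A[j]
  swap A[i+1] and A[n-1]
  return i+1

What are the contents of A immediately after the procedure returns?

pivot = A[8] = 9; i = -1
j=0: A[0]=0 ≤ 9 → i=0, swap A[0],A[0] (no change) → [0, -3, 1, 5, -4, 10, -5, 2, 9]
j=1: A[1]=-3 ≤ 9 → i=1, swap A[1],A[1] (no change) → [0, -3, 1, 5, -4, 10, -5, 2, 9]
j=2: A[2]=1 ≤ 9 → i=2, swap A[2],A[2] (no change) → [0, -3, 1, 5, -4, 10, -5, 2, 9]
j=3: A[3]=5 ≤ 9 → i=3, swap A[3],A[3] (no change) → [0, -3, 1, 5, -4, 10, -5, 2, 9]
j=4: A[4]=-4 ≤ 9 → i=4, swap A[4],A[4] (no change) → [0, -3, 1, 5, -4, 10, -5, 2, 9]
j=5: A[5]=10 > 9 → no swap
j=6: A[6]=-5 ≤ 9 → i=5, swap A[5],A[6] → [0, -3, 1, 5, -4, -5, 10, 2, 9]
j=7: A[7]=2 ≤ 9 → i=6, swap A[6],A[7] → [0, -3, 1, 5, -4, -5, 2, 10, 9]
final swap A[7],A[8] → [0, -3, 1, 5, -4, -5, 2, 9, 10]; return 7

[0, -3, 1, 5, -4, -5, 2, 9, 10]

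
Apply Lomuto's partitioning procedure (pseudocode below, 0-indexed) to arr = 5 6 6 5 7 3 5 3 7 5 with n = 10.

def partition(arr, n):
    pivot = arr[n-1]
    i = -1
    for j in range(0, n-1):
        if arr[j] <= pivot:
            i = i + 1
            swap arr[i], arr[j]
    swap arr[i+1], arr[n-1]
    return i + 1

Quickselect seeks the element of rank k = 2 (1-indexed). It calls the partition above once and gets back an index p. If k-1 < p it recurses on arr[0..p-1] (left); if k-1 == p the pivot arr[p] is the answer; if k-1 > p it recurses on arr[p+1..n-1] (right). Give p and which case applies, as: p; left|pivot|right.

5; left

pivot = arr[9] = 5; i = -1
j=0: arr[0]=5 ≤ 5 → i=0, swap arr[0],arr[0] (no change) → 5 6 6 5 7 3 5 3 7 5
j=1: arr[1]=6 > 5 → no swap
j=2: arr[2]=6 > 5 → no swap
j=3: arr[3]=5 ≤ 5 → i=1, swap arr[1],arr[3] → 5 5 6 6 7 3 5 3 7 5
j=4: arr[4]=7 > 5 → no swap
j=5: arr[5]=3 ≤ 5 → i=2, swap arr[2],arr[5] → 5 5 3 6 7 6 5 3 7 5
j=6: arr[6]=5 ≤ 5 → i=3, swap arr[3],arr[6] → 5 5 3 5 7 6 6 3 7 5
j=7: arr[7]=3 ≤ 5 → i=4, swap arr[4],arr[7] → 5 5 3 5 3 6 6 7 7 5
j=8: arr[8]=7 > 5 → no swap
final swap arr[5],arr[9] → 5 5 3 5 3 5 6 7 7 6; return 5
p = 5; k-1 = 1 < 5 ⇒ left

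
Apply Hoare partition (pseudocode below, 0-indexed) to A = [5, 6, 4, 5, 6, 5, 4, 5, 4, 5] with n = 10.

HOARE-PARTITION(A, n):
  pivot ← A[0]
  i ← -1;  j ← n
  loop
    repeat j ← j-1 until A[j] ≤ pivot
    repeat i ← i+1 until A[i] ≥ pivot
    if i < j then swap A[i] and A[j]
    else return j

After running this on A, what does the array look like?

[5, 4, 4, 5, 4, 5, 6, 5, 6, 5]

pivot=5
j stops at 9 (5), i stops at 0 (5); swap ⇒ [5, 6, 4, 5, 6, 5, 4, 5, 4, 5]
j stops at 8 (4), i stops at 1 (6); swap ⇒ [5, 4, 4, 5, 6, 5, 4, 5, 6, 5]
j stops at 7 (5), i stops at 3 (5); swap ⇒ [5, 4, 4, 5, 6, 5, 4, 5, 6, 5]
j stops at 6 (4), i stops at 4 (6); swap ⇒ [5, 4, 4, 5, 4, 5, 6, 5, 6, 5]
j stops at 5, i stops at 5; i≥j ⇒ return 5. A=[5, 4, 4, 5, 4, 5, 6, 5, 6, 5]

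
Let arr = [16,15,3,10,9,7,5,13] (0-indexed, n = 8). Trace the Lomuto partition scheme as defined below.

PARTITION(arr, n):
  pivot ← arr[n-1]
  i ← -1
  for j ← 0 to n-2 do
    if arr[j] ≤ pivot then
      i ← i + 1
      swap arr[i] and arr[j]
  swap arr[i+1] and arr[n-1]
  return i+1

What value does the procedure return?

5

pivot = arr[7] = 13; i = -1
j=0: arr[0]=16 > 13 → no swap
j=1: arr[1]=15 > 13 → no swap
j=2: arr[2]=3 ≤ 13 → i=0, swap arr[0],arr[2] → [3,15,16,10,9,7,5,13]
j=3: arr[3]=10 ≤ 13 → i=1, swap arr[1],arr[3] → [3,10,16,15,9,7,5,13]
j=4: arr[4]=9 ≤ 13 → i=2, swap arr[2],arr[4] → [3,10,9,15,16,7,5,13]
j=5: arr[5]=7 ≤ 13 → i=3, swap arr[3],arr[5] → [3,10,9,7,16,15,5,13]
j=6: arr[6]=5 ≤ 13 → i=4, swap arr[4],arr[6] → [3,10,9,7,5,15,16,13]
final swap arr[5],arr[7] → [3,10,9,7,5,13,16,15]; return 5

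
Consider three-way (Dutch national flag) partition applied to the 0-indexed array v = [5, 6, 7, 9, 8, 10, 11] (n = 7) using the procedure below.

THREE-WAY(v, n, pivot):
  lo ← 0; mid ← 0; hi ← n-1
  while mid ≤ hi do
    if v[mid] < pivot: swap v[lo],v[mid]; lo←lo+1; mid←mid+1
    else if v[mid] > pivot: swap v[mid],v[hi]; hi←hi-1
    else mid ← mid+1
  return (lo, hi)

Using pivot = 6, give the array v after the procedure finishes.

pivot = 6; lo=0, mid=0, hi=6
v[mid]=5<6: swap v[0],v[0]; lo=1,mid=1 → [5, 6, 7, 9, 8, 10, 11]
v[mid]=6=6: mid=2
v[mid]=7>6: swap v[2],v[6]; hi=5 → [5, 6, 11, 9, 8, 10, 7]
v[mid]=11>6: swap v[2],v[5]; hi=4 → [5, 6, 10, 9, 8, 11, 7]
v[mid]=10>6: swap v[2],v[4]; hi=3 → [5, 6, 8, 9, 10, 11, 7]
v[mid]=8>6: swap v[2],v[3]; hi=2 → [5, 6, 9, 8, 10, 11, 7]
v[mid]=9>6: swap v[2],v[2]; hi=1 → [5, 6, 9, 8, 10, 11, 7]
end: lo=1, hi=1; v = [5, 6, 9, 8, 10, 11, 7]

[5, 6, 9, 8, 10, 11, 7]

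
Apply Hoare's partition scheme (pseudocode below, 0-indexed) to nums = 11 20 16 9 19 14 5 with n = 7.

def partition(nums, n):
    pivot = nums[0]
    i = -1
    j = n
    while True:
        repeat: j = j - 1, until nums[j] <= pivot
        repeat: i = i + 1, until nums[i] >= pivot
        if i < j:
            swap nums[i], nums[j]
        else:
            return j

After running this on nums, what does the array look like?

pivot = nums[0] = 11; i = -1, j = 7
j→6 (nums[6]=5≤11), i→0 (nums[0]=11≥11); i<j, swap → 5 20 16 9 19 14 11
j→3 (nums[3]=9≤11), i→1 (nums[1]=20≥11); i<j, swap → 5 9 16 20 19 14 11
j→1, i→2; i≥j, return j=1. nums = 5 9 16 20 19 14 11

5 9 16 20 19 14 11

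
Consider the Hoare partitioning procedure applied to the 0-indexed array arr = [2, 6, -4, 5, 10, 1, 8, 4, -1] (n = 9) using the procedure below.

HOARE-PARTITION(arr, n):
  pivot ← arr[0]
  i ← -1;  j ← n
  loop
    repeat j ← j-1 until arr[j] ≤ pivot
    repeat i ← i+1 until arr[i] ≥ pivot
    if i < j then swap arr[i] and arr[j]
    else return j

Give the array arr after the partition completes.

pivot=2
j stops at 8 (-1), i stops at 0 (2); swap ⇒ [-1, 6, -4, 5, 10, 1, 8, 4, 2]
j stops at 5 (1), i stops at 1 (6); swap ⇒ [-1, 1, -4, 5, 10, 6, 8, 4, 2]
j stops at 2, i stops at 3; i≥j ⇒ return 2. arr=[-1, 1, -4, 5, 10, 6, 8, 4, 2]

[-1, 1, -4, 5, 10, 6, 8, 4, 2]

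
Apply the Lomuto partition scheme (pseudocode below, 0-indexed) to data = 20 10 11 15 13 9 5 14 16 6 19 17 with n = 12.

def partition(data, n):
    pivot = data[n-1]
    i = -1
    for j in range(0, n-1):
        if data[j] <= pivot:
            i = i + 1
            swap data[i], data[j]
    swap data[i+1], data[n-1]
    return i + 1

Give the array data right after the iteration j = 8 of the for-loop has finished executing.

pivot = data[11] = 17; i = -1
j=0: data[0]=20 > 17 → no swap
j=1: data[1]=10 ≤ 17 → i=0, swap data[0],data[1] → 10 20 11 15 13 9 5 14 16 6 19 17
j=2: data[2]=11 ≤ 17 → i=1, swap data[1],data[2] → 10 11 20 15 13 9 5 14 16 6 19 17
j=3: data[3]=15 ≤ 17 → i=2, swap data[2],data[3] → 10 11 15 20 13 9 5 14 16 6 19 17
j=4: data[4]=13 ≤ 17 → i=3, swap data[3],data[4] → 10 11 15 13 20 9 5 14 16 6 19 17
j=5: data[5]=9 ≤ 17 → i=4, swap data[4],data[5] → 10 11 15 13 9 20 5 14 16 6 19 17
j=6: data[6]=5 ≤ 17 → i=5, swap data[5],data[6] → 10 11 15 13 9 5 20 14 16 6 19 17
j=7: data[7]=14 ≤ 17 → i=6, swap data[6],data[7] → 10 11 15 13 9 5 14 20 16 6 19 17
j=8: data[8]=16 ≤ 17 → i=7, swap data[7],data[8] → 10 11 15 13 9 5 14 16 20 6 19 17
(after j=8) data = 10 11 15 13 9 5 14 16 20 6 19 17

10 11 15 13 9 5 14 16 20 6 19 17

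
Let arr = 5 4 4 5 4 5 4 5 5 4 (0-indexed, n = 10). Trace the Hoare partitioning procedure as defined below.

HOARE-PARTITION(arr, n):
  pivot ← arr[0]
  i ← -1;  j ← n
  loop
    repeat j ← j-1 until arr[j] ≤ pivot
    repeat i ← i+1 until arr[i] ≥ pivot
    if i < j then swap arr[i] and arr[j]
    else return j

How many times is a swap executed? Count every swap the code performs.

pivot=5
j stops at 9 (4), i stops at 0 (5); swap ⇒ 4 4 4 5 4 5 4 5 5 5
j stops at 8 (5), i stops at 3 (5); swap ⇒ 4 4 4 5 4 5 4 5 5 5
j stops at 7 (5), i stops at 5 (5); swap ⇒ 4 4 4 5 4 5 4 5 5 5
j stops at 6, i stops at 7; i≥j ⇒ return 6. arr=4 4 4 5 4 5 4 5 5 5

3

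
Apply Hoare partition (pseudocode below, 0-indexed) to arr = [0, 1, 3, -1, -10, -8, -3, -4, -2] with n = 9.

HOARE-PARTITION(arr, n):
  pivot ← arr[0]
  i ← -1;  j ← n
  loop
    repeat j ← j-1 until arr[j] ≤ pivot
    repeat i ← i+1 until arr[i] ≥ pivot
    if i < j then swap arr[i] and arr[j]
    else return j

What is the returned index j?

5

pivot=0
j stops at 8 (-2), i stops at 0 (0); swap ⇒ [-2, 1, 3, -1, -10, -8, -3, -4, 0]
j stops at 7 (-4), i stops at 1 (1); swap ⇒ [-2, -4, 3, -1, -10, -8, -3, 1, 0]
j stops at 6 (-3), i stops at 2 (3); swap ⇒ [-2, -4, -3, -1, -10, -8, 3, 1, 0]
j stops at 5, i stops at 6; i≥j ⇒ return 5. arr=[-2, -4, -3, -1, -10, -8, 3, 1, 0]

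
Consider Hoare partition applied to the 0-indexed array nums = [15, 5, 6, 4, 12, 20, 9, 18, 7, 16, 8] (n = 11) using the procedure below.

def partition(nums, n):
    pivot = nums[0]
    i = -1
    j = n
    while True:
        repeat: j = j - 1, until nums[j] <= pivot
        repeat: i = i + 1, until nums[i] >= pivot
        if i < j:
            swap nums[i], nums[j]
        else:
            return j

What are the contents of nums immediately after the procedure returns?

[8, 5, 6, 4, 12, 7, 9, 18, 20, 16, 15]

pivot=15
j stops at 10 (8), i stops at 0 (15); swap ⇒ [8, 5, 6, 4, 12, 20, 9, 18, 7, 16, 15]
j stops at 8 (7), i stops at 5 (20); swap ⇒ [8, 5, 6, 4, 12, 7, 9, 18, 20, 16, 15]
j stops at 6, i stops at 7; i≥j ⇒ return 6. nums=[8, 5, 6, 4, 12, 7, 9, 18, 20, 16, 15]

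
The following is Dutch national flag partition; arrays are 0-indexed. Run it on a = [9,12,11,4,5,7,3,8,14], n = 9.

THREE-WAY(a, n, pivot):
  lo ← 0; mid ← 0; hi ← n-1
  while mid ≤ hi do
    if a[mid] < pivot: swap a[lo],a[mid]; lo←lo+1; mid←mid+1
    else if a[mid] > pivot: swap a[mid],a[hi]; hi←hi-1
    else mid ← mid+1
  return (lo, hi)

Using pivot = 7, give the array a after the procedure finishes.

pivot = 7; lo=0, mid=0, hi=8
a[mid]=9>7: swap a[0],a[8]; hi=7 → [14,12,11,4,5,7,3,8,9]
a[mid]=14>7: swap a[0],a[7]; hi=6 → [8,12,11,4,5,7,3,14,9]
a[mid]=8>7: swap a[0],a[6]; hi=5 → [3,12,11,4,5,7,8,14,9]
a[mid]=3<7: swap a[0],a[0]; lo=1,mid=1 → [3,12,11,4,5,7,8,14,9]
a[mid]=12>7: swap a[1],a[5]; hi=4 → [3,7,11,4,5,12,8,14,9]
a[mid]=7=7: mid=2
a[mid]=11>7: swap a[2],a[4]; hi=3 → [3,7,5,4,11,12,8,14,9]
a[mid]=5<7: swap a[1],a[2]; lo=2,mid=3 → [3,5,7,4,11,12,8,14,9]
a[mid]=4<7: swap a[2],a[3]; lo=3,mid=4 → [3,5,4,7,11,12,8,14,9]
end: lo=3, hi=3; a = [3,5,4,7,11,12,8,14,9]

[3,5,4,7,11,12,8,14,9]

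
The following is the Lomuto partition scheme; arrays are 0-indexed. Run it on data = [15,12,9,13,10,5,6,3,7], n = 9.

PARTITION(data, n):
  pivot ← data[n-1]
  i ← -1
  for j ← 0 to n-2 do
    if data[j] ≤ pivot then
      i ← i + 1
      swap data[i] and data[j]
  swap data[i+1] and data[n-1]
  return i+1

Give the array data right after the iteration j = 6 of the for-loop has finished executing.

[5,6,9,13,10,15,12,3,7]

pivot = data[8] = 7; i = -1
j=0: data[0]=15 > 7 → no swap
j=1: data[1]=12 > 7 → no swap
j=2: data[2]=9 > 7 → no swap
j=3: data[3]=13 > 7 → no swap
j=4: data[4]=10 > 7 → no swap
j=5: data[5]=5 ≤ 7 → i=0, swap data[0],data[5] → [5,12,9,13,10,15,6,3,7]
j=6: data[6]=6 ≤ 7 → i=1, swap data[1],data[6] → [5,6,9,13,10,15,12,3,7]
(after j=6) data = [5,6,9,13,10,15,12,3,7]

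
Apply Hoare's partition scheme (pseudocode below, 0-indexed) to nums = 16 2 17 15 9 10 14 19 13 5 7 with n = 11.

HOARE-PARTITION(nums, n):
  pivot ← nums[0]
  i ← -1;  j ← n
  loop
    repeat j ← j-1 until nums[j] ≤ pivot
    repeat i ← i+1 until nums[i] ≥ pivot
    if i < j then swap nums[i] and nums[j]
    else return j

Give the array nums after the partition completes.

pivot=16
j stops at 10 (7), i stops at 0 (16); swap ⇒ 7 2 17 15 9 10 14 19 13 5 16
j stops at 9 (5), i stops at 2 (17); swap ⇒ 7 2 5 15 9 10 14 19 13 17 16
j stops at 8 (13), i stops at 7 (19); swap ⇒ 7 2 5 15 9 10 14 13 19 17 16
j stops at 7, i stops at 8; i≥j ⇒ return 7. nums=7 2 5 15 9 10 14 13 19 17 16

7 2 5 15 9 10 14 13 19 17 16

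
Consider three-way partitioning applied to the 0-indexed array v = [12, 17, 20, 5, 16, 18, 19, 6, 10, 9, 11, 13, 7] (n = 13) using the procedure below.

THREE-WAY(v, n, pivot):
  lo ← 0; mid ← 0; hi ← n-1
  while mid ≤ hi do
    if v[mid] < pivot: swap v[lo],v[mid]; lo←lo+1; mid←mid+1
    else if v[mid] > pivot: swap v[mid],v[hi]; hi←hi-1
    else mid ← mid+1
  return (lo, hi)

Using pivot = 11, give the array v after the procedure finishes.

[7, 9, 5, 10, 6, 11, 19, 18, 16, 20, 13, 17, 12]

pivot = 11; lo=0, mid=0, hi=12
v[mid]=12>11: swap v[0],v[12]; hi=11 → [7, 17, 20, 5, 16, 18, 19, 6, 10, 9, 11, 13, 12]
v[mid]=7<11: swap v[0],v[0]; lo=1,mid=1 → [7, 17, 20, 5, 16, 18, 19, 6, 10, 9, 11, 13, 12]
v[mid]=17>11: swap v[1],v[11]; hi=10 → [7, 13, 20, 5, 16, 18, 19, 6, 10, 9, 11, 17, 12]
v[mid]=13>11: swap v[1],v[10]; hi=9 → [7, 11, 20, 5, 16, 18, 19, 6, 10, 9, 13, 17, 12]
v[mid]=11=11: mid=2
v[mid]=20>11: swap v[2],v[9]; hi=8 → [7, 11, 9, 5, 16, 18, 19, 6, 10, 20, 13, 17, 12]
v[mid]=9<11: swap v[1],v[2]; lo=2,mid=3 → [7, 9, 11, 5, 16, 18, 19, 6, 10, 20, 13, 17, 12]
v[mid]=5<11: swap v[2],v[3]; lo=3,mid=4 → [7, 9, 5, 11, 16, 18, 19, 6, 10, 20, 13, 17, 12]
v[mid]=16>11: swap v[4],v[8]; hi=7 → [7, 9, 5, 11, 10, 18, 19, 6, 16, 20, 13, 17, 12]
v[mid]=10<11: swap v[3],v[4]; lo=4,mid=5 → [7, 9, 5, 10, 11, 18, 19, 6, 16, 20, 13, 17, 12]
v[mid]=18>11: swap v[5],v[7]; hi=6 → [7, 9, 5, 10, 11, 6, 19, 18, 16, 20, 13, 17, 12]
v[mid]=6<11: swap v[4],v[5]; lo=5,mid=6 → [7, 9, 5, 10, 6, 11, 19, 18, 16, 20, 13, 17, 12]
v[mid]=19>11: swap v[6],v[6]; hi=5 → [7, 9, 5, 10, 6, 11, 19, 18, 16, 20, 13, 17, 12]
end: lo=5, hi=5; v = [7, 9, 5, 10, 6, 11, 19, 18, 16, 20, 13, 17, 12]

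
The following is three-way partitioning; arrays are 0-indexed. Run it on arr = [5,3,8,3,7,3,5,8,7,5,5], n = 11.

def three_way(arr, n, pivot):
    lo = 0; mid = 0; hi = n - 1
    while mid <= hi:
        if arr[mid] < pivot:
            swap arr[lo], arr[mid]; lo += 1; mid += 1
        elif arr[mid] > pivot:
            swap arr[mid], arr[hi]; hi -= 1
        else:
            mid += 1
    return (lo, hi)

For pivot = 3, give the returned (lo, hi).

(0, 2)

pivot = 3; lo=0, mid=0, hi=10
arr[mid]=5>3: swap arr[0],arr[10]; hi=9 → [5,3,8,3,7,3,5,8,7,5,5]
arr[mid]=5>3: swap arr[0],arr[9]; hi=8 → [5,3,8,3,7,3,5,8,7,5,5]
arr[mid]=5>3: swap arr[0],arr[8]; hi=7 → [7,3,8,3,7,3,5,8,5,5,5]
arr[mid]=7>3: swap arr[0],arr[7]; hi=6 → [8,3,8,3,7,3,5,7,5,5,5]
arr[mid]=8>3: swap arr[0],arr[6]; hi=5 → [5,3,8,3,7,3,8,7,5,5,5]
arr[mid]=5>3: swap arr[0],arr[5]; hi=4 → [3,3,8,3,7,5,8,7,5,5,5]
arr[mid]=3=3: mid=1
arr[mid]=3=3: mid=2
arr[mid]=8>3: swap arr[2],arr[4]; hi=3 → [3,3,7,3,8,5,8,7,5,5,5]
arr[mid]=7>3: swap arr[2],arr[3]; hi=2 → [3,3,3,7,8,5,8,7,5,5,5]
arr[mid]=3=3: mid=3
end: lo=0, hi=2; arr = [3,3,3,7,8,5,8,7,5,5,5]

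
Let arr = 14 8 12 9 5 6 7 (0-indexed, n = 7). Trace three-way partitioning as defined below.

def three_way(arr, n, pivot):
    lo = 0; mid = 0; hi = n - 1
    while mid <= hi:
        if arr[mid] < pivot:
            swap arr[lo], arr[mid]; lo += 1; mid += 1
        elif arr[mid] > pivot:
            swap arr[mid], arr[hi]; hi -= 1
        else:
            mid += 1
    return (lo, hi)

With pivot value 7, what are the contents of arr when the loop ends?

6 5 7 9 12 8 14

pivot = 7; lo=0, mid=0, hi=6
arr[mid]=14>7: swap arr[0],arr[6]; hi=5 → 7 8 12 9 5 6 14
arr[mid]=7=7: mid=1
arr[mid]=8>7: swap arr[1],arr[5]; hi=4 → 7 6 12 9 5 8 14
arr[mid]=6<7: swap arr[0],arr[1]; lo=1,mid=2 → 6 7 12 9 5 8 14
arr[mid]=12>7: swap arr[2],arr[4]; hi=3 → 6 7 5 9 12 8 14
arr[mid]=5<7: swap arr[1],arr[2]; lo=2,mid=3 → 6 5 7 9 12 8 14
arr[mid]=9>7: swap arr[3],arr[3]; hi=2 → 6 5 7 9 12 8 14
end: lo=2, hi=2; arr = 6 5 7 9 12 8 14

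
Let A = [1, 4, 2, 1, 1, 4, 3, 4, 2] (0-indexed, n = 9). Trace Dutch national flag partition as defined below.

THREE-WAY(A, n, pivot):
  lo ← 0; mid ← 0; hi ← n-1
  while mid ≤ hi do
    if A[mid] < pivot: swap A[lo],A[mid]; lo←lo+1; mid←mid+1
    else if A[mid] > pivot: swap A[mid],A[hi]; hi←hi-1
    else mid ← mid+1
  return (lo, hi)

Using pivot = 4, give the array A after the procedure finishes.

lo=0 mid=0 hi=8
1<4: swap(0,0), lo=1 mid=1 ⇒ [1, 4, 2, 1, 1, 4, 3, 4, 2]
4=4: mid=2
2<4: swap(1,2), lo=2 mid=3 ⇒ [1, 2, 4, 1, 1, 4, 3, 4, 2]
1<4: swap(2,3), lo=3 mid=4 ⇒ [1, 2, 1, 4, 1, 4, 3, 4, 2]
1<4: swap(3,4), lo=4 mid=5 ⇒ [1, 2, 1, 1, 4, 4, 3, 4, 2]
4=4: mid=6
3<4: swap(4,6), lo=5 mid=7 ⇒ [1, 2, 1, 1, 3, 4, 4, 4, 2]
4=4: mid=8
2<4: swap(5,8), lo=6 mid=9 ⇒ [1, 2, 1, 1, 3, 2, 4, 4, 4]
done. lo=6 hi=8; A=[1, 2, 1, 1, 3, 2, 4, 4, 4]

[1, 2, 1, 1, 3, 2, 4, 4, 4]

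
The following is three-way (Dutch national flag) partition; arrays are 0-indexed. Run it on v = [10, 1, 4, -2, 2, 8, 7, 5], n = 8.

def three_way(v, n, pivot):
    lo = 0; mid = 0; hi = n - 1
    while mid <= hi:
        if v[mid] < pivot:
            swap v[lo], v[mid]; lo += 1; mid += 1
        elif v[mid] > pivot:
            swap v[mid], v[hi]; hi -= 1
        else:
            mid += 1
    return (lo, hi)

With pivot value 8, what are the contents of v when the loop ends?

[5, 1, 4, -2, 2, 7, 8, 10]

pivot = 8; lo=0, mid=0, hi=7
v[mid]=10>8: swap v[0],v[7]; hi=6 → [5, 1, 4, -2, 2, 8, 7, 10]
v[mid]=5<8: swap v[0],v[0]; lo=1,mid=1 → [5, 1, 4, -2, 2, 8, 7, 10]
v[mid]=1<8: swap v[1],v[1]; lo=2,mid=2 → [5, 1, 4, -2, 2, 8, 7, 10]
v[mid]=4<8: swap v[2],v[2]; lo=3,mid=3 → [5, 1, 4, -2, 2, 8, 7, 10]
v[mid]=-2<8: swap v[3],v[3]; lo=4,mid=4 → [5, 1, 4, -2, 2, 8, 7, 10]
v[mid]=2<8: swap v[4],v[4]; lo=5,mid=5 → [5, 1, 4, -2, 2, 8, 7, 10]
v[mid]=8=8: mid=6
v[mid]=7<8: swap v[5],v[6]; lo=6,mid=7 → [5, 1, 4, -2, 2, 7, 8, 10]
end: lo=6, hi=6; v = [5, 1, 4, -2, 2, 7, 8, 10]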